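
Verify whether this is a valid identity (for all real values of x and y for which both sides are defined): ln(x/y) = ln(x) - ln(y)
Yes, this is an identity.

Claim: ln(x/y) = ln(x) - ln(y).
Reasoning: Both sides are simultaneously defined only when x, y > 0. Write x = e^p, y = e^q. Then x/y = e^(p-q), so ln(x/y) = p - q = ln(x) - ln(y).
So the two sides agree for all real values of x and y for which both sides are defined.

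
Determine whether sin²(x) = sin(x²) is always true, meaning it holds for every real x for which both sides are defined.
No, this is NOT an identity.

Claim: sin²(x) = sin(x²).
Test a specific point where both sides are defined: x = -π/2.
LHS = sin²(x) ≈ 1.0000
RHS = sin(x²) ≈ 0.6243
Since 1.0000 ≠ 0.6243, the equation fails at this point, so it cannot hold for every real x for which both sides are defined.
sin²(x) means (sin x)², squaring the output; sin(x²) squares the input. These are different functions.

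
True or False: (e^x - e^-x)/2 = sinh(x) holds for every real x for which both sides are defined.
True.

Claim: (e^x - e^-x)/2 = sinh(x).
Reasoning: This is exactly the definition of the hyperbolic sine: sinh(x) := (e^x - e^-x)/2.
So the two sides agree for every real x for which both sides are defined.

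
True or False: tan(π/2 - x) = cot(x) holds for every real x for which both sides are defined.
Claim: tan(π/2 - x) = cot(x).
Reasoning: tan(π/2 - x) = sin(π/2 - x)/cos(π/2 - x) = cos(x)/sin(x) = cot(x), using the cofunction identities sin(π/2 - x) = cos(x) and cos(π/2 - x) = sin(x).
So the two sides agree for every real x for which both sides are defined.

Conclusion: True.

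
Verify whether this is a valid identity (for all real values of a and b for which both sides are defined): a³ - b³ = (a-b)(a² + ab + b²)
Yes, this is an identity.

Claim: a³ - b³ = (a-b)(a² + ab + b²).
Reasoning: Expand the right side: (a-b)(a² + ab + b²) = a³ + a²b + ab² - a²b - ab² - b³ = a³ - b³ (the middle terms cancel in pairs).
So the two sides agree for all real values of a and b for which both sides are defined.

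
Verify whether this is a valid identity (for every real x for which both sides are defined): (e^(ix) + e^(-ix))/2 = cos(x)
Claim: (e^(ix) + e^(-ix))/2 = cos(x).
Reasoning: By Euler's formula e^(ix) = cos(x) + i·sin(x) and e^(-ix) = cos(x) - i·sin(x). Adding cancels the sine terms: e^(ix) + e^(-ix) = 2cos(x); divide by 2.
So the two sides agree for every real x for which both sides are defined.

Conclusion: Yes, this is an identity.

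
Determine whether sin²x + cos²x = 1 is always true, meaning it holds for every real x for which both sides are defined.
Yes, this is an identity.

Claim: sin²x + cos²x = 1.
Reasoning: The point (cos x, sin x) lies on the unit circle X² + Y² = 1, so cos²x + sin²x = 1 for every real x.
So the two sides agree for every real x for which both sides are defined.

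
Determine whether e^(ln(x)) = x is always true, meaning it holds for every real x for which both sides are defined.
Yes, this is an identity.

Claim: e^(ln(x)) = x.
Reasoning: For x > 0, ln(x) is by definition the exponent p such that e^p = x. Raising e to that exponent therefore returns x: e^(ln x) = x.
So the two sides agree for every real x for which both sides are defined.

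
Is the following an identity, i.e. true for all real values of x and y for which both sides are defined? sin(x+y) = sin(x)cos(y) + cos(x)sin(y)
Claim: sin(x+y) = sin(x)cos(y) + cos(x)sin(y).
Reasoning: By Euler's formula e^(i(x+y)) = e^(ix)·e^(iy) = (cos x + i·sin x)(cos y + i·sin y). The imaginary part of the left side is sin(x+y); the imaginary part of the product is sin(x)cos(y) + cos(x)sin(y).
So the two sides agree for all real values of x and y for which both sides are defined.

Conclusion: Yes, this is an identity.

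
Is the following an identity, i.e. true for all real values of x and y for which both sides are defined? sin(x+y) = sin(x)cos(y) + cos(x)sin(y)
Yes, this is an identity.

Claim: sin(x+y) = sin(x)cos(y) + cos(x)sin(y).
Reasoning: By Euler's formula e^(i(x+y)) = e^(ix)·e^(iy) = (cos x + i·sin x)(cos y + i·sin y). The imaginary part of the left side is sin(x+y); the imaginary part of the product is sin(x)cos(y) + cos(x)sin(y).
So the two sides agree for all real values of x and y for which both sides are defined.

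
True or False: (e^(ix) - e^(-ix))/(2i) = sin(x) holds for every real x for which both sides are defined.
Claim: (e^(ix) - e^(-ix))/(2i) = sin(x).
Reasoning: By Euler's formula e^(ix) = cos(x) + i·sin(x) and e^(-ix) = cos(x) - i·sin(x). Subtracting cancels the cosine terms: e^(ix) - e^(-ix) = 2i·sin(x); divide by 2i.
So the two sides agree for every real x for which both sides are defined.

Conclusion: True.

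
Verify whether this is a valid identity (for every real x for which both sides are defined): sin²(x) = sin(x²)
Claim: sin²(x) = sin(x²).
Test a specific point where both sides are defined: x = 2π/3.
LHS = sin²(x) ≈ 0.7500
RHS = sin(x²) ≈ -0.9474
Since 0.7500 ≠ -0.9474, the equation fails at this point, so it cannot hold for every real x for which both sides are defined.
sin²(x) means (sin x)², squaring the output; sin(x²) squares the input. These are different functions.

Conclusion: No, this is NOT an identity.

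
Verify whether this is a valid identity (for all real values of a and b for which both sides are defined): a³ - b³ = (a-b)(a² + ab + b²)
Yes, this is an identity.

Claim: a³ - b³ = (a-b)(a² + ab + b²).
Reasoning: Expand the right side: (a-b)(a² + ab + b²) = a³ + a²b + ab² - a²b - ab² - b³ = a³ - b³ (the middle terms cancel in pairs).
So the two sides agree for all real values of a and b for which both sides are defined.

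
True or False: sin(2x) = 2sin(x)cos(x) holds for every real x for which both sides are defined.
Claim: sin(2x) = 2sin(x)cos(x).
Reasoning: Put y = x in the addition formula sin(x+y) = sin(x)cos(y) + cos(x)sin(y): sin(2x) = sin(x)cos(x) + cos(x)sin(x) = 2sin(x)cos(x).
So the two sides agree for every real x for which both sides are defined.

Conclusion: True.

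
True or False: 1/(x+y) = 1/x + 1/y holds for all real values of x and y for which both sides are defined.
Claim: 1/(x+y) = 1/x + 1/y.
Test a specific point where both sides are defined: x = 1, y = 2.
LHS = 1/(x+y) ≈ 0.3333
RHS = 1/x + 1/y ≈ 1.5000
Since 0.3333 ≠ 1.5000, the equation fails at this point, so it cannot hold for all real values of x and y for which both sides are defined.
1/x + 1/y = (x+y)/(xy), which is not 1/(x+y).

Conclusion: False.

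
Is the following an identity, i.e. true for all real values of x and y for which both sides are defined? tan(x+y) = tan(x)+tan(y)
Claim: tan(x+y) = tan(x)+tan(y).
Test a specific point where both sides are defined: x = π/4, y = -π/3.
LHS = tan(x+y) ≈ -0.2679
RHS = tan(x)+tan(y) ≈ -0.7321
Since -0.2679 ≠ -0.7321, the equation fails at this point, so it cannot hold for all real values of x and y for which both sides are defined.
The correct formula is tan(x+y) = (tan(x) + tan(y))/(1 - tan(x)tan(y)).

Conclusion: No, this is NOT an identity.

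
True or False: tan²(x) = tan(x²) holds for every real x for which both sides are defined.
False.

Claim: tan²(x) = tan(x²).
Test a specific point where both sides are defined: x = π.
LHS = tan²(x) ≈ 0.0000
RHS = tan(x²) ≈ 0.4767
Since 0.0000 ≠ 0.4767, the equation fails at this point, so it cannot hold for every real x for which both sides are defined.
tan²(x) means (tan x)², squaring the output; tan(x²) squares the input. These are different functions.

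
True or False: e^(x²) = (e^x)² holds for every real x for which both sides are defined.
Claim: e^(x²) = (e^x)².
Test a specific point where both sides are defined: x = 3.
LHS = e^(x²) ≈ 8103.0839
RHS = (e^x)² ≈ 403.4288
Since 8103.0839 ≠ 403.4288, the equation fails at this point, so it cannot hold for every real x for which both sides are defined.
(e^x)² = e^(2x), and 2x ≠ x² in general.

Conclusion: False.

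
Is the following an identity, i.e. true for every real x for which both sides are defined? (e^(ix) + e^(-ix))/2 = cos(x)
Claim: (e^(ix) + e^(-ix))/2 = cos(x).
Reasoning: By Euler's formula e^(ix) = cos(x) + i·sin(x) and e^(-ix) = cos(x) - i·sin(x). Adding cancels the sine terms: e^(ix) + e^(-ix) = 2cos(x); divide by 2.
So the two sides agree for every real x for which both sides are defined.

Conclusion: Yes, this is an identity.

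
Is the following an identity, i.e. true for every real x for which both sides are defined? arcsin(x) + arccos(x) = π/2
Yes, this is an identity.

Claim: arcsin(x) + arccos(x) = π/2.
Reasoning: Both sides are defined for -1 ≤ x ≤ 1. Let θ = arcsin(x), so sin θ = x and θ ∈ [-π/2, π/2]. Then cos(π/2 - θ) = sin θ = x and π/2 - θ ∈ [0, π], which is exactly the range of arccos, so arccos(x) = π/2 - θ. Adding: arcsin(x) + arccos(x) = θ + (π/2 - θ) = π/2.
So the two sides agree for every real x for which both sides are defined.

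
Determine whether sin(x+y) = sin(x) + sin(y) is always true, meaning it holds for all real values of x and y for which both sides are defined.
No, this is NOT an identity.

Claim: sin(x+y) = sin(x) + sin(y).
Test a specific point where both sides are defined: x = -π/4, y = π.
LHS = sin(x+y) ≈ 0.7071
RHS = sin(x) + sin(y) ≈ -0.7071
Since 0.7071 ≠ -0.7071, the equation fails at this point, so it cannot hold for all real values of x and y for which both sides are defined.
The correct expansion is sin(x+y) = sin(x)cos(y) + cos(x)sin(y); sine is not additive.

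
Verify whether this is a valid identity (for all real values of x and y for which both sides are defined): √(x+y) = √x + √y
Claim: √(x+y) = √x + √y.
Test a specific point where both sides are defined: x = 1/2, y = 2.
LHS = √(x+y) ≈ 1.5811
RHS = √x + √y ≈ 2.1213
Since 1.5811 ≠ 2.1213, the equation fails at this point, so it cannot hold for all real values of x and y for which both sides are defined.
Squaring the right side gives x + 2√(xy) + y, not x + y.

Conclusion: No, this is NOT an identity.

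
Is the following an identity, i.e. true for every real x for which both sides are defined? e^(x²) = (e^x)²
Claim: e^(x²) = (e^x)².
Test a specific point where both sides are defined: x = -3.
LHS = e^(x²) ≈ 8103.0839
RHS = (e^x)² ≈ 0.0025
Since 8103.0839 ≠ 0.0025, the equation fails at this point, so it cannot hold for every real x for which both sides are defined.
(e^x)² = e^(2x), and 2x ≠ x² in general.

Conclusion: No, this is NOT an identity.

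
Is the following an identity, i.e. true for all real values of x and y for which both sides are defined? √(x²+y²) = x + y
No, this is NOT an identity.

Claim: √(x²+y²) = x + y.
Test a specific point where both sides are defined: x = 4, y = -1.
LHS = √(x²+y²) ≈ 4.1231
RHS = x + y ≈ 3.0000
Since 4.1231 ≠ 3.0000, the equation fails at this point, so it cannot hold for all real values of x and y for which both sides are defined.
(x+y)² = x² + 2xy + y², not x² + y², so the square root does not split this way.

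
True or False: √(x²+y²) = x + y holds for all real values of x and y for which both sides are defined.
Claim: √(x²+y²) = x + y.
Test a specific point where both sides are defined: x = 3/2, y = 3.
LHS = √(x²+y²) ≈ 3.3541
RHS = x + y ≈ 4.5000
Since 3.3541 ≠ 4.5000, the equation fails at this point, so it cannot hold for all real values of x and y for which both sides are defined.
(x+y)² = x² + 2xy + y², not x² + y², so the square root does not split this way.

Conclusion: False.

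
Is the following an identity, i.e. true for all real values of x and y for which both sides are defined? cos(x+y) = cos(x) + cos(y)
No, this is NOT an identity.

Claim: cos(x+y) = cos(x) + cos(y).
Test a specific point where both sides are defined: x = 3π/4, y = π/4.
LHS = cos(x+y) ≈ -1.0000
RHS = cos(x) + cos(y) ≈ 0.0000
Since -1.0000 ≠ 0.0000, the equation fails at this point, so it cannot hold for all real values of x and y for which both sides are defined.
The correct expansion is cos(x+y) = cos(x)cos(y) - sin(x)sin(y); cosine is not additive.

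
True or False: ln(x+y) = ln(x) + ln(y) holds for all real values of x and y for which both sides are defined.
False.

Claim: ln(x+y) = ln(x) + ln(y).
Test a specific point where both sides are defined: x = 2, y = 1.
LHS = ln(x+y) ≈ 1.0986
RHS = ln(x) + ln(y) ≈ 0.6931
Since 1.0986 ≠ 0.6931, the equation fails at this point, so it cannot hold for all real values of x and y for which both sides are defined.
ln(x) + ln(y) = ln(xy), not ln(x+y).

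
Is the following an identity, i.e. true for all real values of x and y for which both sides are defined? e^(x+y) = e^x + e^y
Claim: e^(x+y) = e^x + e^y.
Test a specific point where both sides are defined: x = 2, y = 5.
LHS = e^(x+y) ≈ 1096.6332
RHS = e^x + e^y ≈ 155.8022
Since 1096.6332 ≠ 155.8022, the equation fails at this point, so it cannot hold for all real values of x and y for which both sides are defined.
The correct rule is e^(x+y) = e^x · e^y (a product, not a sum).

Conclusion: No, this is NOT an identity.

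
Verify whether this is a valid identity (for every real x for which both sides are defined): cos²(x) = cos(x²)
Claim: cos²(x) = cos(x²).
Test a specific point where both sides are defined: x = -π/6.
LHS = cos²(x) ≈ 0.7500
RHS = cos(x²) ≈ 0.9627
Since 0.7500 ≠ 0.9627, the equation fails at this point, so it cannot hold for every real x for which both sides are defined.
cos²(x) means (cos x)², squaring the output; cos(x²) squares the input. These are different functions.

Conclusion: No, this is NOT an identity.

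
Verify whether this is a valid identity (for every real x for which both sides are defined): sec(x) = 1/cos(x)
Claim: sec(x) = 1/cos(x).
Reasoning: sec(x) is by definition the reciprocal of cos(x), wherever cos(x) ≠ 0.
So the two sides agree for every real x for which both sides are defined.

Conclusion: Yes, this is an identity.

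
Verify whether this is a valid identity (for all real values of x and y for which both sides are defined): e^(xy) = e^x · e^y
Claim: e^(xy) = e^x · e^y.
Test a specific point where both sides are defined: x = 1, y = 3/2.
LHS = e^(xy) ≈ 4.4817
RHS = e^x · e^y ≈ 12.1825
Since 4.4817 ≠ 12.1825, the equation fails at this point, so it cannot hold for all real values of x and y for which both sides are defined.
e^x · e^y = e^(x+y), not e^(xy).

Conclusion: No, this is NOT an identity.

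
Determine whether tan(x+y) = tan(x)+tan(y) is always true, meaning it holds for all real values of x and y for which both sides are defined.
No, this is NOT an identity.

Claim: tan(x+y) = tan(x)+tan(y).
Test a specific point where both sides are defined: x = π/6, y = π/6.
LHS = tan(x+y) ≈ 1.7321
RHS = tan(x)+tan(y) ≈ 1.1547
Since 1.7321 ≠ 1.1547, the equation fails at this point, so it cannot hold for all real values of x and y for which both sides are defined.
The correct formula is tan(x+y) = (tan(x) + tan(y))/(1 - tan(x)tan(y)).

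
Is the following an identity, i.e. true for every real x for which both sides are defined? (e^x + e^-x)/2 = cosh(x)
Claim: (e^x + e^-x)/2 = cosh(x).
Reasoning: This is exactly the definition of the hyperbolic cosine: cosh(x) := (e^x + e^-x)/2.
So the two sides agree for every real x for which both sides are defined.

Conclusion: Yes, this is an identity.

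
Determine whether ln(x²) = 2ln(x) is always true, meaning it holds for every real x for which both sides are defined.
Yes, this is an identity.

Claim: ln(x²) = 2ln(x).
Reasoning: The right side requires x > 0. For x > 0, x² = (e^(ln x))² = e^(2ln x), so ln(x²) = 2ln(x). (For x < 0 the right side is undefined, so those values are outside the claim.)
So the two sides agree for every real x for which both sides are defined.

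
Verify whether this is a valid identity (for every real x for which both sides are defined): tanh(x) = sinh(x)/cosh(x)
Claim: tanh(x) = sinh(x)/cosh(x).
Reasoning: tanh(x) is defined as sinh(x)/cosh(x) = (e^x - e^-x)/(e^x + e^-x); cosh(x) ≥ 1 is never zero, so this holds for every real x.
So the two sides agree for every real x for which both sides are defined.

Conclusion: Yes, this is an identity.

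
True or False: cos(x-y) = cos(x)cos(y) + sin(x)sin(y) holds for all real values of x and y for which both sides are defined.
True.

Claim: cos(x-y) = cos(x)cos(y) + sin(x)sin(y).
Reasoning: Replace y by -y in cos(x+y) = cos(x)cos(y) - sin(x)sin(y) and use cos(-y) = cos(y), sin(-y) = -sin(y): cos(x-y) = cos(x)cos(y) + sin(x)sin(y).
So the two sides agree for all real values of x and y for which both sides are defined.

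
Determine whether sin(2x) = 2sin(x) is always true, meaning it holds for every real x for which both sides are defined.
Claim: sin(2x) = 2sin(x).
Test a specific point where both sides are defined: x = -π/6.
LHS = sin(2x) ≈ -0.8660
RHS = 2sin(x) ≈ -1.0000
Since -0.8660 ≠ -1.0000, the equation fails at this point, so it cannot hold for every real x for which both sides are defined.
The correct double-angle formula is sin(2x) = 2sin(x)cos(x).

Conclusion: No, this is NOT an identity.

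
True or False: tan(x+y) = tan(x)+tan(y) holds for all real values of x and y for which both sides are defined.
Claim: tan(x+y) = tan(x)+tan(y).
Test a specific point where both sides are defined: x = -π/3, y = 3π/4.
LHS = tan(x+y) ≈ 3.7321
RHS = tan(x)+tan(y) ≈ -2.7321
Since 3.7321 ≠ -2.7321, the equation fails at this point, so it cannot hold for all real values of x and y for which both sides are defined.
The correct formula is tan(x+y) = (tan(x) + tan(y))/(1 - tan(x)tan(y)).

Conclusion: False.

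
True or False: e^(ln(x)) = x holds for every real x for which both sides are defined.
Claim: e^(ln(x)) = x.
Reasoning: For x > 0, ln(x) is by definition the exponent p such that e^p = x. Raising e to that exponent therefore returns x: e^(ln x) = x.
So the two sides agree for every real x for which both sides are defined.

Conclusion: True.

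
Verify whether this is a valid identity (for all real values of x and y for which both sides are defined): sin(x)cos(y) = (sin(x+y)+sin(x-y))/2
Yes, this is an identity.

Claim: sin(x)cos(y) = (sin(x+y)+sin(x-y))/2.
Reasoning: sin(x+y) = sin(x)cos(y) + cos(x)sin(y) and sin(x-y) = sin(x)cos(y) - cos(x)sin(y). Adding, sin(x+y) + sin(x-y) = 2sin(x)cos(y); divide by 2.
So the two sides agree for all real values of x and y for which both sides are defined.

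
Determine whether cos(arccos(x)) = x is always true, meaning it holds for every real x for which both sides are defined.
Claim: cos(arccos(x)) = x.
Reasoning: For -1 ≤ x ≤ 1 (where arccos is defined), arccos(x) is by definition an angle whose cosine equals x. Taking the cosine of that angle returns x. (Note the other order, arccos(cos x) = x, is NOT an identity.)
So the two sides agree for every real x for which both sides are defined.

Conclusion: Yes, this is an identity.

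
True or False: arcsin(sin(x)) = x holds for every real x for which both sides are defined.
False.

Claim: arcsin(sin(x)) = x.
Test a specific point where both sides are defined: x = 2π/3.
LHS = arcsin(sin(x)) ≈ 1.0472
RHS = x ≈ 2.0944
Since 1.0472 ≠ 2.0944, the equation fails at this point, so it cannot hold for every real x for which both sides are defined.
arcsin only returns values in [-π/2, π/2], so arcsin(sin(x)) = x holds only for x in that interval, not for all real x.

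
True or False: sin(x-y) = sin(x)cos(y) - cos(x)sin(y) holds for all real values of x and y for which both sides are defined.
True.

Claim: sin(x-y) = sin(x)cos(y) - cos(x)sin(y).
Reasoning: Replace y by -y in sin(x+y) = sin(x)cos(y) + cos(x)sin(y) and use cos(-y) = cos(y), sin(-y) = -sin(y): sin(x-y) = sin(x)cos(y) - cos(x)sin(y).
So the two sides agree for all real values of x and y for which both sides are defined.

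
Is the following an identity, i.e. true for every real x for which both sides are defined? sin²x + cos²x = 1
Yes, this is an identity.

Claim: sin²x + cos²x = 1.
Reasoning: The point (cos x, sin x) lies on the unit circle X² + Y² = 1, so cos²x + sin²x = 1 for every real x.
So the two sides agree for every real x for which both sides are defined.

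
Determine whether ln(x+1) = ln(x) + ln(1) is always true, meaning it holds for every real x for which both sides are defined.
Claim: ln(x+1) = ln(x) + ln(1).
Test a specific point where both sides are defined: x = 4.
LHS = ln(x+1) ≈ 1.6094
RHS = ln(x) + ln(1) ≈ 1.3863
Since 1.6094 ≠ 1.3863, the equation fails at this point, so it cannot hold for every real x for which both sides are defined.
ln(1) = 0, so the right side is just ln(x), which differs from ln(x+1).

Conclusion: No, this is NOT an identity.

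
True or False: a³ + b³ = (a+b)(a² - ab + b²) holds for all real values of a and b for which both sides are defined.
True.

Claim: a³ + b³ = (a+b)(a² - ab + b²).
Reasoning: Expand the right side: (a+b)(a² - ab + b²) = a³ - a²b + ab² + a²b - ab² + b³ = a³ + b³ (the middle terms cancel in pairs).
So the two sides agree for all real values of a and b for which both sides are defined.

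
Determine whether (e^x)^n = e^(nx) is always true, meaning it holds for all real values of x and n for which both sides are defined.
Yes, this is an identity.

Claim: (e^x)^n = e^(nx).
Reasoning: e^x is a positive real number, and for a positive base B and real exponent n, B^n = e^(n·ln B). With B = e^x, ln B = x, so (e^x)^n = e^(n·x).
So the two sides agree for all real values of x and n for which both sides are defined.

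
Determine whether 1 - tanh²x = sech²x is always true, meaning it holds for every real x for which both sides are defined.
Yes, this is an identity.

Claim: 1 - tanh²x = sech²x.
Reasoning: Divide cosh²x - sinh²x = 1 through by cosh²x (never zero): 1 - tanh²x = 1/cosh²x = sech²x.
So the two sides agree for every real x for which both sides are defined.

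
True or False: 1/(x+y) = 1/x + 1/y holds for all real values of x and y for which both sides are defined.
False.

Claim: 1/(x+y) = 1/x + 1/y.
Test a specific point where both sides are defined: x = -1, y = -3.
LHS = 1/(x+y) ≈ -0.2500
RHS = 1/x + 1/y ≈ -1.3333
Since -0.2500 ≠ -1.3333, the equation fails at this point, so it cannot hold for all real values of x and y for which both sides are defined.
1/x + 1/y = (x+y)/(xy), which is not 1/(x+y).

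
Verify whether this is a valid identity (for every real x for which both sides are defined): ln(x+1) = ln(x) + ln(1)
No, this is NOT an identity.

Claim: ln(x+1) = ln(x) + ln(1).
Test a specific point where both sides are defined: x = 4.
LHS = ln(x+1) ≈ 1.6094
RHS = ln(x) + ln(1) ≈ 1.3863
Since 1.6094 ≠ 1.3863, the equation fails at this point, so it cannot hold for every real x for which both sides are defined.
ln(1) = 0, so the right side is just ln(x), which differs from ln(x+1).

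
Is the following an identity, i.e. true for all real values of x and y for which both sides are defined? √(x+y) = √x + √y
No, this is NOT an identity.

Claim: √(x+y) = √x + √y.
Test a specific point where both sides are defined: x = 5, y = 3/2.
LHS = √(x+y) ≈ 2.5495
RHS = √x + √y ≈ 3.4608
Since 2.5495 ≠ 3.4608, the equation fails at this point, so it cannot hold for all real values of x and y for which both sides are defined.
Squaring the right side gives x + 2√(xy) + y, not x + y.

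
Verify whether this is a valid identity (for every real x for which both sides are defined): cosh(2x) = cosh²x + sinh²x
Claim: cosh(2x) = cosh²x + sinh²x.
Reasoning: cosh²x = (e^(2x) + 2 + e^(-2x))/4 and sinh²x = (e^(2x) - 2 + e^(-2x))/4. Adding gives (2e^(2x) + 2e^(-2x))/4 = (e^(2x) + e^(-2x))/2 = cosh(2x).
So the two sides agree for every real x for which both sides are defined.

Conclusion: Yes, this is an identity.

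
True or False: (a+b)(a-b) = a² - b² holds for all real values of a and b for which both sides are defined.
Claim: (a+b)(a-b) = a² - b².
Reasoning: Expand: (a+b)(a-b) = a² - ab + ba - b² = a² - b² (the cross terms cancel).
So the two sides agree for all real values of a and b for which both sides are defined.

Conclusion: True.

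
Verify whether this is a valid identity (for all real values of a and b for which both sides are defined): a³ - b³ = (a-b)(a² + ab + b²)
Claim: a³ - b³ = (a-b)(a² + ab + b²).
Reasoning: Expand the right side: (a-b)(a² + ab + b²) = a³ + a²b + ab² - a²b - ab² - b³ = a³ - b³ (the middle terms cancel in pairs).
So the two sides agree for all real values of a and b for which both sides are defined.

Conclusion: Yes, this is an identity.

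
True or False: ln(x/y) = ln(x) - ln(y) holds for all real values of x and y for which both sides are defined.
True.

Claim: ln(x/y) = ln(x) - ln(y).
Reasoning: Both sides are simultaneously defined only when x, y > 0. Write x = e^p, y = e^q. Then x/y = e^(p-q), so ln(x/y) = p - q = ln(x) - ln(y).
So the two sides agree for all real values of x and y for which both sides are defined.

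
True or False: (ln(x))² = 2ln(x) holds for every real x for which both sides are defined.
False.

Claim: (ln(x))² = 2ln(x).
Test a specific point where both sides are defined: x = 5.
LHS = (ln(x))² ≈ 2.5903
RHS = 2ln(x) ≈ 3.2189
Since 2.5903 ≠ 3.2189, the equation fails at this point, so it cannot hold for every real x for which both sides are defined.
2ln(x) equals ln(x²), which is not the same as (ln x)².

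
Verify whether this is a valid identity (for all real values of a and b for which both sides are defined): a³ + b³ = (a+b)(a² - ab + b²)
Claim: a³ + b³ = (a+b)(a² - ab + b²).
Reasoning: Expand the right side: (a+b)(a² - ab + b²) = a³ - a²b + ab² + a²b - ab² + b³ = a³ + b³ (the middle terms cancel in pairs).
So the two sides agree for all real values of a and b for which both sides are defined.

Conclusion: Yes, this is an identity.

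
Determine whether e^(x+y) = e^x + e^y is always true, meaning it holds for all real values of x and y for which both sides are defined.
No, this is NOT an identity.

Claim: e^(x+y) = e^x + e^y.
Test a specific point where both sides are defined: x = 1/2, y = 3.
LHS = e^(x+y) ≈ 33.1155
RHS = e^x + e^y ≈ 21.7343
Since 33.1155 ≠ 21.7343, the equation fails at this point, so it cannot hold for all real values of x and y for which both sides are defined.
The correct rule is e^(x+y) = e^x · e^y (a product, not a sum).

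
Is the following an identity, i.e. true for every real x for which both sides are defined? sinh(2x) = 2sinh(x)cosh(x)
Claim: sinh(2x) = 2sinh(x)cosh(x).
Reasoning: 2sinh(x)cosh(x) = 2 · (e^x - e^-x)/2 · (e^x + e^-x)/2 = (e^(2x) - e^(-2x))/2 = sinh(2x).
So the two sides agree for every real x for which both sides are defined.

Conclusion: Yes, this is an identity.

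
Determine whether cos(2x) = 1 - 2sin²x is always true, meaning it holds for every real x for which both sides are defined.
Yes, this is an identity.

Claim: cos(2x) = 1 - 2sin²x.
Reasoning: cos(2x) = cos²x - sin²x. Replace cos²x by 1 - sin²x: (1 - sin²x) - sin²x = 1 - 2sin²x.
So the two sides agree for every real x for which both sides are defined.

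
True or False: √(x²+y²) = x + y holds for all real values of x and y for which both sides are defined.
Claim: √(x²+y²) = x + y.
Test a specific point where both sides are defined: x = 1/2, y = 5.
LHS = √(x²+y²) ≈ 5.0249
RHS = x + y ≈ 5.5000
Since 5.0249 ≠ 5.5000, the equation fails at this point, so it cannot hold for all real values of x and y for which both sides are defined.
(x+y)² = x² + 2xy + y², not x² + y², so the square root does not split this way.

Conclusion: False.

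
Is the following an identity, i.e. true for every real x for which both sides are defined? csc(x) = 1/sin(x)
Claim: csc(x) = 1/sin(x).
Reasoning: csc(x) is by definition the reciprocal of sin(x), wherever sin(x) ≠ 0.
So the two sides agree for every real x for which both sides are defined.

Conclusion: Yes, this is an identity.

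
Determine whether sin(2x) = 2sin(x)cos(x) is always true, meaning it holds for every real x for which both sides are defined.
Yes, this is an identity.

Claim: sin(2x) = 2sin(x)cos(x).
Reasoning: Put y = x in the addition formula sin(x+y) = sin(x)cos(y) + cos(x)sin(y): sin(2x) = sin(x)cos(x) + cos(x)sin(x) = 2sin(x)cos(x).
So the two sides agree for every real x for which both sides are defined.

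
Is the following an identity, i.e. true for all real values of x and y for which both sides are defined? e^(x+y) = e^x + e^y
Claim: e^(x+y) = e^x + e^y.
Test a specific point where both sides are defined: x = -1, y = 5.
LHS = e^(x+y) ≈ 54.5982
RHS = e^x + e^y ≈ 148.7810
Since 54.5982 ≠ 148.7810, the equation fails at this point, so it cannot hold for all real values of x and y for which both sides are defined.
The correct rule is e^(x+y) = e^x · e^y (a product, not a sum).

Conclusion: No, this is NOT an identity.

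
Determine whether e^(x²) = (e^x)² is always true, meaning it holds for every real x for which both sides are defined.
Claim: e^(x²) = (e^x)².
Test a specific point where both sides are defined: x = -1.
LHS = e^(x²) ≈ 2.7183
RHS = (e^x)² ≈ 0.1353
Since 2.7183 ≠ 0.1353, the equation fails at this point, so it cannot hold for every real x for which both sides are defined.
(e^x)² = e^(2x), and 2x ≠ x² in general.

Conclusion: No, this is NOT an identity.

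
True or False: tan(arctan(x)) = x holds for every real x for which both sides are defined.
Claim: tan(arctan(x)) = x.
Reasoning: For every real x, arctan(x) is by definition the angle in (-π/2, π/2) whose tangent equals x. Taking the tangent of that angle returns x.
So the two sides agree for every real x for which both sides are defined.

Conclusion: True.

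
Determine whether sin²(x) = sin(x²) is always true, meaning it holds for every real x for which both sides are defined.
No, this is NOT an identity.

Claim: sin²(x) = sin(x²).
Test a specific point where both sides are defined: x = π.
LHS = sin²(x) ≈ 0.0000
RHS = sin(x²) ≈ -0.4303
Since 0.0000 ≠ -0.4303, the equation fails at this point, so it cannot hold for every real x for which both sides are defined.
sin²(x) means (sin x)², squaring the output; sin(x²) squares the input. These are different functions.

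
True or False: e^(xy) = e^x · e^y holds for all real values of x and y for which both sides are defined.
False.

Claim: e^(xy) = e^x · e^y.
Test a specific point where both sides are defined: x = -1, y = -2.
LHS = e^(xy) ≈ 7.3891
RHS = e^x · e^y ≈ 0.0498
Since 7.3891 ≠ 0.0498, the equation fails at this point, so it cannot hold for all real values of x and y for which both sides are defined.
e^x · e^y = e^(x+y), not e^(xy).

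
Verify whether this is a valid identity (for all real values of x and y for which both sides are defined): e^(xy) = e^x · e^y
Claim: e^(xy) = e^x · e^y.
Test a specific point where both sides are defined: x = 1, y = 3/2.
LHS = e^(xy) ≈ 4.4817
RHS = e^x · e^y ≈ 12.1825
Since 4.4817 ≠ 12.1825, the equation fails at this point, so it cannot hold for all real values of x and y for which both sides are defined.
e^x · e^y = e^(x+y), not e^(xy).

Conclusion: No, this is NOT an identity.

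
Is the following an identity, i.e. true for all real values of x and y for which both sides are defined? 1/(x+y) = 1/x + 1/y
Claim: 1/(x+y) = 1/x + 1/y.
Test a specific point where both sides are defined: x = 4, y = 1.
LHS = 1/(x+y) ≈ 0.2000
RHS = 1/x + 1/y ≈ 1.2500
Since 0.2000 ≠ 1.2500, the equation fails at this point, so it cannot hold for all real values of x and y for which both sides are defined.
1/x + 1/y = (x+y)/(xy), which is not 1/(x+y).

Conclusion: No, this is NOT an identity.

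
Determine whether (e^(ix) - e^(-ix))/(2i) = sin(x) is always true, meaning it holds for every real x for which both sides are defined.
Claim: (e^(ix) - e^(-ix))/(2i) = sin(x).
Reasoning: By Euler's formula e^(ix) = cos(x) + i·sin(x) and e^(-ix) = cos(x) - i·sin(x). Subtracting cancels the cosine terms: e^(ix) - e^(-ix) = 2i·sin(x); divide by 2i.
So the two sides agree for every real x for which both sides are defined.

Conclusion: Yes, this is an identity.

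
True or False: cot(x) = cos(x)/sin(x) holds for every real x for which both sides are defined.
True.

Claim: cot(x) = cos(x)/sin(x).
Reasoning: cot(x) is defined as 1/tan(x) = 1/(sin(x)/cos(x)) = cos(x)/sin(x), wherever sin(x) ≠ 0.
So the two sides agree for every real x for which both sides are defined.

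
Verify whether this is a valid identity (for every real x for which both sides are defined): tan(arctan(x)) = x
Claim: tan(arctan(x)) = x.
Reasoning: For every real x, arctan(x) is by definition the angle in (-π/2, π/2) whose tangent equals x. Taking the tangent of that angle returns x.
So the two sides agree for every real x for which both sides are defined.

Conclusion: Yes, this is an identity.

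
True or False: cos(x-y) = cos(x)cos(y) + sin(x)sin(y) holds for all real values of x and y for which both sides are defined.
Claim: cos(x-y) = cos(x)cos(y) + sin(x)sin(y).
Reasoning: Replace y by -y in cos(x+y) = cos(x)cos(y) - sin(x)sin(y) and use cos(-y) = cos(y), sin(-y) = -sin(y): cos(x-y) = cos(x)cos(y) + sin(x)sin(y).
So the two sides agree for all real values of x and y for which both sides are defined.

Conclusion: True.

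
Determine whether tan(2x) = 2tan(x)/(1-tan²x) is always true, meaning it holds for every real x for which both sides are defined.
Yes, this is an identity.

Claim: tan(2x) = 2tan(x)/(1-tan²x).
Reasoning: tan(2x) = sin(2x)/cos(2x) = 2sin(x)cos(x) / (cos²x - sin²x). Divide numerator and denominator by cos²x: 2tan(x) / (1 - tan²x).
So the two sides agree for every real x for which both sides are defined.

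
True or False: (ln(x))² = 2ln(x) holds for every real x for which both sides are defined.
False.

Claim: (ln(x))² = 2ln(x).
Test a specific point where both sides are defined: x = 3.
LHS = (ln(x))² ≈ 1.2069
RHS = 2ln(x) ≈ 2.1972
Since 1.2069 ≠ 2.1972, the equation fails at this point, so it cannot hold for every real x for which both sides are defined.
2ln(x) equals ln(x²), which is not the same as (ln x)².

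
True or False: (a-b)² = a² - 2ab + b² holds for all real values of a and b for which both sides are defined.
Claim: (a-b)² = a² - 2ab + b².
Reasoning: Expand: (a-b)² = (a-b)(a-b) = a·a - a·b - b·a + b·b = a² - 2ab + b².
So the two sides agree for all real values of a and b for which both sides are defined.

Conclusion: True.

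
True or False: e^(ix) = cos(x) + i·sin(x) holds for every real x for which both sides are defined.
Claim: e^(ix) = cos(x) + i·sin(x).
Reasoning: Euler's formula. Expand e^(ix) = Σ (ix)^k / k!. Since i² = -1, the even-k terms are Σ (-1)^m x^(2m)/(2m)! = cos(x) and the odd-k terms are i · Σ (-1)^m x^(2m+1)/(2m+1)! = i·sin(x).
So the two sides agree for every real x for which both sides are defined.

Conclusion: True.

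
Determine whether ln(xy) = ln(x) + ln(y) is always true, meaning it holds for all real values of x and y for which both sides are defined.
Claim: ln(xy) = ln(x) + ln(y).
Reasoning: Both sides are simultaneously defined only when x, y > 0. Write x = e^p, y = e^q (p = ln x, q = ln y). Then xy = e^p · e^q = e^(p+q), so ln(xy) = p + q = ln(x) + ln(y).
So the two sides agree for all real values of x and y for which both sides are defined.

Conclusion: Yes, this is an identity.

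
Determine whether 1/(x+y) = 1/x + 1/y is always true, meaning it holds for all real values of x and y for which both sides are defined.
Claim: 1/(x+y) = 1/x + 1/y.
Test a specific point where both sides are defined: x = -1, y = 3/2.
LHS = 1/(x+y) ≈ 2.0000
RHS = 1/x + 1/y ≈ -0.3333
Since 2.0000 ≠ -0.3333, the equation fails at this point, so it cannot hold for all real values of x and y for which both sides are defined.
1/x + 1/y = (x+y)/(xy), which is not 1/(x+y).

Conclusion: No, this is NOT an identity.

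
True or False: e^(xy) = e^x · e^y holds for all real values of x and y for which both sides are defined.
False.

Claim: e^(xy) = e^x · e^y.
Test a specific point where both sides are defined: x = 1/2, y = 1/2.
LHS = e^(xy) ≈ 1.2840
RHS = e^x · e^y ≈ 2.7183
Since 1.2840 ≠ 2.7183, the equation fails at this point, so it cannot hold for all real values of x and y for which both sides are defined.
e^x · e^y = e^(x+y), not e^(xy).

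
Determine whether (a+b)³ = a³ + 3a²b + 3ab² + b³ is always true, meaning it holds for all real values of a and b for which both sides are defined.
Yes, this is an identity.

Claim: (a+b)³ = a³ + 3a²b + 3ab² + b³.
Reasoning: (a+b)³ = (a+b)(a+b)² = (a+b)(a² + 2ab + b²) = a³ + 2a²b + ab² + a²b + 2ab² + b³ = a³ + 3a²b + 3ab² + b³.
So the two sides agree for all real values of a and b for which both sides are defined.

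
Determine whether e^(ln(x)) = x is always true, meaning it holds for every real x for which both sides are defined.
Claim: e^(ln(x)) = x.
Reasoning: For x > 0, ln(x) is by definition the exponent p such that e^p = x. Raising e to that exponent therefore returns x: e^(ln x) = x.
So the two sides agree for every real x for which both sides are defined.

Conclusion: Yes, this is an identity.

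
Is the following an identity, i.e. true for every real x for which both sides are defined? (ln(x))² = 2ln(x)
Claim: (ln(x))² = 2ln(x).
Test a specific point where both sides are defined: x = 3/2.
LHS = (ln(x))² ≈ 0.1644
RHS = 2ln(x) ≈ 0.8109
Since 0.1644 ≠ 0.8109, the equation fails at this point, so it cannot hold for every real x for which both sides are defined.
2ln(x) equals ln(x²), which is not the same as (ln x)².

Conclusion: No, this is NOT an identity.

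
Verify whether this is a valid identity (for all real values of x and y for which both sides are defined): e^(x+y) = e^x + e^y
Claim: e^(x+y) = e^x + e^y.
Test a specific point where both sides are defined: x = -2, y = 1.
LHS = e^(x+y) ≈ 0.3679
RHS = e^x + e^y ≈ 2.8536
Since 0.3679 ≠ 2.8536, the equation fails at this point, so it cannot hold for all real values of x and y for which both sides are defined.
The correct rule is e^(x+y) = e^x · e^y (a product, not a sum).

Conclusion: No, this is NOT an identity.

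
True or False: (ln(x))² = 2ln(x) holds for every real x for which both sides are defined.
False.

Claim: (ln(x))² = 2ln(x).
Test a specific point where both sides are defined: x = 3.
LHS = (ln(x))² ≈ 1.2069
RHS = 2ln(x) ≈ 2.1972
Since 1.2069 ≠ 2.1972, the equation fails at this point, so it cannot hold for every real x for which both sides are defined.
2ln(x) equals ln(x²), which is not the same as (ln x)².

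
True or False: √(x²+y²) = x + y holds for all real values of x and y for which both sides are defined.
False.

Claim: √(x²+y²) = x + y.
Test a specific point where both sides are defined: x = -3, y = 4.
LHS = √(x²+y²) ≈ 5.0000
RHS = x + y ≈ 1.0000
Since 5.0000 ≠ 1.0000, the equation fails at this point, so it cannot hold for all real values of x and y for which both sides are defined.
(x+y)² = x² + 2xy + y², not x² + y², so the square root does not split this way.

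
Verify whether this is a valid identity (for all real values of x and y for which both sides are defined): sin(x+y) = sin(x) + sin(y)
Claim: sin(x+y) = sin(x) + sin(y).
Test a specific point where both sides are defined: x = π/4, y = 3π/4.
LHS = sin(x+y) ≈ 0.0000
RHS = sin(x) + sin(y) ≈ 1.4142
Since 0.0000 ≠ 1.4142, the equation fails at this point, so it cannot hold for all real values of x and y for which both sides are defined.
The correct expansion is sin(x+y) = sin(x)cos(y) + cos(x)sin(y); sine is not additive.

Conclusion: No, this is NOT an identity.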